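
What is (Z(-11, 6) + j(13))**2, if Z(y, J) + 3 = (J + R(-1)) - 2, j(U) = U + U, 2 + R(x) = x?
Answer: 576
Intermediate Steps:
R(x) = -2 + x
j(U) = 2*U
Z(y, J) = -8 + J (Z(y, J) = -3 + ((J + (-2 - 1)) - 2) = -3 + ((J - 3) - 2) = -3 + ((-3 + J) - 2) = -3 + (-5 + J) = -8 + J)
(Z(-11, 6) + j(13))**2 = ((-8 + 6) + 2*13)**2 = (-2 + 26)**2 = 24**2 = 576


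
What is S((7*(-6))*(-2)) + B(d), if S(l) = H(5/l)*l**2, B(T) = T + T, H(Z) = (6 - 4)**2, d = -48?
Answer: 28128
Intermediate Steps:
H(Z) = 4 (H(Z) = 2**2 = 4)
B(T) = 2*T
S(l) = 4*l**2
S((7*(-6))*(-2)) + B(d) = 4*((7*(-6))*(-2))**2 + 2*(-48) = 4*(-42*(-2))**2 - 96 = 4*84**2 - 96 = 4*7056 - 96 = 28224 - 96 = 28128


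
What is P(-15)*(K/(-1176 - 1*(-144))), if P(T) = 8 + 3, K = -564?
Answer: 517/86 ≈ 6.0116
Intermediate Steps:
P(T) = 11
P(-15)*(K/(-1176 - 1*(-144))) = 11*(-564/(-1176 - 1*(-144))) = 11*(-564/(-1176 + 144)) = 11*(-564/(-1032)) = 11*(-564*(-1/1032)) = 11*(47/86) = 517/86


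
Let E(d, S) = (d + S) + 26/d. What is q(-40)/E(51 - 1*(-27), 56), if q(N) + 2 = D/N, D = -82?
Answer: 3/8060 ≈ 0.00037221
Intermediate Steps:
E(d, S) = S + d + 26/d (E(d, S) = (S + d) + 26/d = S + d + 26/d)
q(N) = -2 - 82/N
q(-40)/E(51 - 1*(-27), 56) = (-2 - 82/(-40))/(56 + (51 - 1*(-27)) + 26/(51 - 1*(-27))) = (-2 - 82*(-1/40))/(56 + (51 + 27) + 26/(51 + 27)) = (-2 + 41/20)/(56 + 78 + 26/78) = 1/(20*(56 + 78 + 26*(1/78))) = 1/(20*(56 + 78 + ⅓)) = 1/(20*(403/3)) = (1/20)*(3/403) = 3/8060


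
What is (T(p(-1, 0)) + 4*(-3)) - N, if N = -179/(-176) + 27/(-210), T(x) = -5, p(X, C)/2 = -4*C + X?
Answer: -110193/6160 ≈ -17.888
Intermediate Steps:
p(X, C) = -8*C + 2*X (p(X, C) = 2*(-4*C + X) = 2*(X - 4*C) = -8*C + 2*X)
N = 5473/6160 (N = -179*(-1/176) + 27*(-1/210) = 179/176 - 9/70 = 5473/6160 ≈ 0.88847)
(T(p(-1, 0)) + 4*(-3)) - N = (-5 + 4*(-3)) - 1*5473/6160 = (-5 - 12) - 5473/6160 = -17 - 5473/6160 = -110193/6160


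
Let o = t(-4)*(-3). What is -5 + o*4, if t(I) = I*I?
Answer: -197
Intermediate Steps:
t(I) = I**2
o = -48 (o = (-4)**2*(-3) = 16*(-3) = -48)
-5 + o*4 = -5 - 48*4 = -5 - 192 = -197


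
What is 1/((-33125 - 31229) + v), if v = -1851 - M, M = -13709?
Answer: -1/52496 ≈ -1.9049e-5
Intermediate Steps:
v = 11858 (v = -1851 - 1*(-13709) = -1851 + 13709 = 11858)
1/((-33125 - 31229) + v) = 1/((-33125 - 31229) + 11858) = 1/(-64354 + 11858) = 1/(-52496) = -1/52496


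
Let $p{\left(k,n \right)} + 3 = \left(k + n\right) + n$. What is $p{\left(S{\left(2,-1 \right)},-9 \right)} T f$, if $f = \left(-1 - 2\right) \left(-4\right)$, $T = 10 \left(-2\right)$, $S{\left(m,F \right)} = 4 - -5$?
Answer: $2880$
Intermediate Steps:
$S{\left(m,F \right)} = 9$ ($S{\left(m,F \right)} = 4 + 5 = 9$)
$p{\left(k,n \right)} = -3 + k + 2 n$ ($p{\left(k,n \right)} = -3 + \left(\left(k + n\right) + n\right) = -3 + \left(k + 2 n\right) = -3 + k + 2 n$)
$T = -20$
$f = 12$ ($f = \left(-3\right) \left(-4\right) = 12$)
$p{\left(S{\left(2,-1 \right)},-9 \right)} T f = \left(-3 + 9 + 2 \left(-9\right)\right) \left(-20\right) 12 = \left(-3 + 9 - 18\right) \left(-20\right) 12 = \left(-12\right) \left(-20\right) 12 = 240 \cdot 12 = 2880$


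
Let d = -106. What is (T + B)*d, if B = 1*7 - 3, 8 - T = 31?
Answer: 2014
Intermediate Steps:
T = -23 (T = 8 - 1*31 = 8 - 31 = -23)
B = 4 (B = 7 - 3 = 4)
(T + B)*d = (-23 + 4)*(-106) = -19*(-106) = 2014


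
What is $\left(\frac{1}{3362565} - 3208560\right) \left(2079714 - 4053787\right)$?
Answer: $\frac{21298256928715243127}{3362565} \approx 6.3339 \cdot 10^{12}$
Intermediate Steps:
$\left(\frac{1}{3362565} - 3208560\right) \left(2079714 - 4053787\right) = \left(\frac{1}{3362565} - 3208560\right) \left(-1974073\right) = \left(- \frac{10788991556399}{3362565}\right) \left(-1974073\right) = \frac{21298256928715243127}{3362565}$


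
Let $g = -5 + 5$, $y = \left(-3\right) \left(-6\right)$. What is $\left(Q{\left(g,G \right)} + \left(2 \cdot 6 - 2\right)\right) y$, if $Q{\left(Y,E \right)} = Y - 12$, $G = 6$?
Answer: $-36$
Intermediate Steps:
$y = 18$
$g = 0$
$Q{\left(Y,E \right)} = -12 + Y$
$\left(Q{\left(g,G \right)} + \left(2 \cdot 6 - 2\right)\right) y = \left(\left(-12 + 0\right) + \left(2 \cdot 6 - 2\right)\right) 18 = \left(-12 + \left(12 - 2\right)\right) 18 = \left(-12 + 10\right) 18 = \left(-2\right) 18 = -36$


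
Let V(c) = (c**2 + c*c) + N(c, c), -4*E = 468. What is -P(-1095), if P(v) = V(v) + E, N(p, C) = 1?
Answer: -2397934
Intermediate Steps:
E = -117 (E = -1/4*468 = -117)
V(c) = 1 + 2*c**2 (V(c) = (c**2 + c*c) + 1 = (c**2 + c**2) + 1 = 2*c**2 + 1 = 1 + 2*c**2)
P(v) = -116 + 2*v**2 (P(v) = (1 + 2*v**2) - 117 = -116 + 2*v**2)
-P(-1095) = -(-116 + 2*(-1095)**2) = -(-116 + 2*1199025) = -(-116 + 2398050) = -1*2397934 = -2397934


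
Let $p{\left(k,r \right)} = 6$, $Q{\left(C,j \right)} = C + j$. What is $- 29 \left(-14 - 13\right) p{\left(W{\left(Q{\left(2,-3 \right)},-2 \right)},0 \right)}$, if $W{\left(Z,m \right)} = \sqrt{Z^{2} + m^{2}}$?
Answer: $4698$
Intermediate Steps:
$- 29 \left(-14 - 13\right) p{\left(W{\left(Q{\left(2,-3 \right)},-2 \right)},0 \right)} = - 29 \left(-14 - 13\right) 6 = \left(-29\right) \left(-27\right) 6 = 783 \cdot 6 = 4698$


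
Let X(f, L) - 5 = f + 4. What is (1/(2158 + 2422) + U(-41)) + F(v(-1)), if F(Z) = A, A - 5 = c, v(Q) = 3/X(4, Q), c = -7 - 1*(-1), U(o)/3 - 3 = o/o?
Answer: 50381/4580 ≈ 11.000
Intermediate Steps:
U(o) = 12 (U(o) = 9 + 3*(o/o) = 9 + 3*1 = 9 + 3 = 12)
X(f, L) = 9 + f (X(f, L) = 5 + (f + 4) = 5 + (4 + f) = 9 + f)
c = -6 (c = -7 + 1 = -6)
v(Q) = 3/13 (v(Q) = 3/(9 + 4) = 3/13)
A = -1 (A = 5 - 6 = -1)
F(Z) = -1
(1/(2158 + 2422) + U(-41)) + F(v(-1)) = (1/(2158 + 2422) + 12) - 1 = (1/4580 + 12) - 1 = 54961/4580 - 1 = 50381/4580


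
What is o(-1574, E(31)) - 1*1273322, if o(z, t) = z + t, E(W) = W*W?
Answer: -1273935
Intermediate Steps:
E(W) = W**2
o(z, t) = t + z
o(-1574, E(31)) - 1*1273322 = (31**2 - 1574) - 1*1273322 = (961 - 1574) - 1273322 = -613 - 1273322 = -1273935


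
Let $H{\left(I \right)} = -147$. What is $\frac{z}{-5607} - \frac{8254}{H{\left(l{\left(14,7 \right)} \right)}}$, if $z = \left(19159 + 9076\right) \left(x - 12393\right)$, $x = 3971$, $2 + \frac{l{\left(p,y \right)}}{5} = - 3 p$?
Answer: $\frac{1666770008}{39249} \approx 42467.0$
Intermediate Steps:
$l{\left(p,y \right)} = -10 - 15 p$ ($l{\left(p,y \right)} = -10 + 5 \left(- 3 p\right) = -10 - 15 p$)
$z = -237795170$ ($z = \left(19159 + 9076\right) \left(3971 - 12393\right) = 28235 \left(-8422\right) = -237795170$)
$\frac{z}{-5607} - \frac{8254}{H{\left(l{\left(14,7 \right)} \right)}} = - \frac{237795170}{-5607} - \frac{8254}{-147} = \left(-237795170\right) \left(- \frac{1}{5607}\right) - - \frac{8254}{147} = \frac{237795170}{5607} + \frac{8254}{147} = \frac{1666770008}{39249}$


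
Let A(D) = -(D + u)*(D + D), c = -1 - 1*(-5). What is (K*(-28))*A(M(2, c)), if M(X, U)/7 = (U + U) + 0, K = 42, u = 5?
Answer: 8034432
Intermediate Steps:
c = 4 (c = -1 + 5 = 4)
M(X, U) = 14*U (M(X, U) = 7*((U + U) + 0) = 7*(2*U + 0) = 7*(2*U) = 14*U)
A(D) = -2*D*(5 + D) (A(D) = -(D + 5)*(D + D) = -(5 + D)*2*D = -2*D*(5 + D))
(K*(-28))*A(M(2, c)) = (42*(-28))*(-2*14*4*(5 + 14*4)) = -(-2352)*56*(5 + 56) = -(-2352)*56*61 = -1176*(-6832) = 8034432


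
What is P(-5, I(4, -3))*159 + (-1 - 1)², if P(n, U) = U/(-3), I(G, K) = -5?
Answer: 269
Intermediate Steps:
P(n, U) = -U/3 (P(n, U) = U*(-⅓) = -U/3)
P(-5, I(4, -3))*159 + (-1 - 1)² = -⅓*(-5)*159 + (-1 - 1)² = (5/3)*159 + (-2)² = 265 + 4 = 269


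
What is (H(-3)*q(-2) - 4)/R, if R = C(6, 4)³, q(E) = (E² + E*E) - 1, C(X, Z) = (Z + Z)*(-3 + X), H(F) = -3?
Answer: -25/13824 ≈ -0.0018084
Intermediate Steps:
C(X, Z) = 2*Z*(-3 + X) (C(X, Z) = (2*Z)*(-3 + X) = 2*Z*(-3 + X))
q(E) = -1 + 2*E² (q(E) = (E² + E²) - 1 = 2*E² - 1 = -1 + 2*E²)
R = 13824 (R = (2*4*(-3 + 6))³ = (2*4*3)³ = 24³ = 13824)
(H(-3)*q(-2) - 4)/R = (-3*(-1 + 2*(-2)²) - 4)/13824 = (-3*(-1 + 2*4) - 4)*(1/13824) = (-3*(-1 + 8) - 4)*(1/13824) = (-3*7 - 4)*(1/13824) = (-21 - 4)*(1/13824) = -25*1/13824 = -25/13824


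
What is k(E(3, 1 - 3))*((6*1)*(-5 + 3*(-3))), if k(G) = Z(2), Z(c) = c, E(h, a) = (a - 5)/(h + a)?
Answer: -168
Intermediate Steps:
E(h, a) = (-5 + a)/(a + h)
k(G) = 2
k(E(3, 1 - 3))*((6*1)*(-5 + 3*(-3))) = 2*((6*1)*(-5 + 3*(-3))) = 2*(6*(-5 - 9)) = 2*(6*(-14)) = 2*(-84) = -168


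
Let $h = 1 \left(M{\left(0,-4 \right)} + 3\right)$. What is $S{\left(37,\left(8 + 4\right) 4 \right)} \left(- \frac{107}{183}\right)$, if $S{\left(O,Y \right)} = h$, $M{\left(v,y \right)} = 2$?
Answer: $- \frac{535}{183} \approx -2.9235$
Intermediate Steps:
$h = 5$ ($h = 1 \left(2 + 3\right) = 1 \cdot 5 = 5$)
$S{\left(O,Y \right)} = 5$
$S{\left(37,\left(8 + 4\right) 4 \right)} \left(- \frac{107}{183}\right) = 5 \left(- \frac{107}{183}\right) = - \frac{535}{183}$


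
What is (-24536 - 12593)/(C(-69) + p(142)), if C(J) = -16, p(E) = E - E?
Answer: 37129/16 ≈ 2320.6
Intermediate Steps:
p(E) = 0
(-24536 - 12593)/(C(-69) + p(142)) = (-24536 - 12593)/(-16 + 0) = -37129/(-16) = -37129*(-1/16) = 37129/16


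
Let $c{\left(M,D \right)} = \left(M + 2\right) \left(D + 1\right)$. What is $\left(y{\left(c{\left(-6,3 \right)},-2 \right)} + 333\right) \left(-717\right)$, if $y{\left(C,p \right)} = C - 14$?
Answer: $-217251$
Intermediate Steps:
$c{\left(M,D \right)} = \left(1 + D\right) \left(2 + M\right)$ ($c{\left(M,D \right)} = \left(2 + M\right) \left(1 + D\right) = \left(1 + D\right) \left(2 + M\right)$)
$y{\left(C,p \right)} = -14 + C$
$\left(y{\left(c{\left(-6,3 \right)},-2 \right)} + 333\right) \left(-717\right) = \left(\left(-14 + \left(2 - 6 + 2 \cdot 3 + 3 \left(-6\right)\right)\right) + 333\right) \left(-717\right) = \left(\left(-14 + \left(2 - 6 + 6 - 18\right)\right) + 333\right) \left(-717\right) = \left(\left(-14 - 16\right) + 333\right) \left(-717\right) = \left(-30 + 333\right) \left(-717\right) = 303 \left(-717\right) = -217251$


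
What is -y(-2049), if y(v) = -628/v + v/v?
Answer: -2677/2049 ≈ -1.3065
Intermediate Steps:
y(v) = 1 - 628/v (y(v) = -628/v + 1 = 1 - 628/v)
-y(-2049) = -(-628 - 2049)/(-2049) = -(-1)*(-2677)/2049 = -1*2677/2049 = -2677/2049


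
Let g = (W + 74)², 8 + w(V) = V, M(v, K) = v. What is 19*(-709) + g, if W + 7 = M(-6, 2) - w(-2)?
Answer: -8430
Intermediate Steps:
w(V) = -8 + V
W = -3 (W = -7 + (-6 - (-8 - 2)) = -7 + (-6 - 1*(-10)) = -7 + (-6 + 10) = -7 + 4 = -3)
g = 5041 (g = (-3 + 74)² = 71² = 5041)
19*(-709) + g = 19*(-709) + 5041 = -13471 + 5041 = -8430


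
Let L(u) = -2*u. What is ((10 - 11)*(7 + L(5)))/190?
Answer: 3/190 ≈ 0.015789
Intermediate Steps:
((10 - 11)*(7 + L(5)))/190 = ((10 - 11)*(7 - 2*5))/190 = -(7 - 10)*(1/190) = -1*(-3)*(1/190) = 3*(1/190) = 3/190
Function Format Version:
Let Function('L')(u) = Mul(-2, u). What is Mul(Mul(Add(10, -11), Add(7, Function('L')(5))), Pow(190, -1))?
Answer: Rational(3, 190) ≈ 0.015789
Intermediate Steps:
Mul(Mul(Add(10, -11), Add(7, Function('L')(5))), Pow(190, -1)) = Mul(Mul(Add(10, -11), Add(7, Mul(-2, 5))), Pow(190, -1)) = Mul(Mul(-1, Add(7, -10)), Rational(1, 190)) = Mul(Mul(-1, -3), Rational(1, 190)) = Mul(3, Rational(1, 190)) = Rational(3, 190)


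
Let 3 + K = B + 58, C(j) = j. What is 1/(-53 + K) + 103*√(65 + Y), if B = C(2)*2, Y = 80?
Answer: ⅙ + 103*√145 ≈ 1240.5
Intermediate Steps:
B = 4 (B = 2*2 = 4)
K = 59 (K = -3 + (4 + 58) = -3 + 62 = 59)
1/(-53 + K) + 103*√(65 + Y) = 1/(-53 + 59) + 103*√(65 + 80) = 1/6 + 103*√145 = ⅙ + 103*√145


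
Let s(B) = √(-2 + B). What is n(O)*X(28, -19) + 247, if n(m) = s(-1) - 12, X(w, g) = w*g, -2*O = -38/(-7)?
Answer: 6631 - 532*I*√3 ≈ 6631.0 - 921.45*I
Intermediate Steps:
O = -19/7 (O = -(-19)/(-7) = -(-19)*(-1)/7 = -½*38/7 = -19/7 ≈ -2.7143)
X(w, g) = g*w
n(m) = -12 + I*√3 (n(m) = √(-2 - 1) - 12 = √(-3) - 12 = I*√3 - 12 = -12 + I*√3)
n(O)*X(28, -19) + 247 = (-12 + I*√3)*(-19*28) + 247 = (-12 + I*√3)*(-532) + 247 = (6384 - 532*I*√3) + 247 = 6631 - 532*I*√3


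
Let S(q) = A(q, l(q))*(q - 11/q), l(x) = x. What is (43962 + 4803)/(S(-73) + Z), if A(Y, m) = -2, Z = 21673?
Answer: 711969/318553 ≈ 2.2350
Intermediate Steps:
S(q) = -2*q + 22/q (S(q) = -2*(q - 11/q) = -2*q + 22/q)
(43962 + 4803)/(S(-73) + Z) = (43962 + 4803)/((-2*(-73) + 22/(-73)) + 21673) = 48765/((146 + 22*(-1/73)) + 21673) = 48765/((146 - 22/73) + 21673) = 48765/(10636/73 + 21673) = 48765/(1592765/73) = 48765*(73/1592765) = 711969/318553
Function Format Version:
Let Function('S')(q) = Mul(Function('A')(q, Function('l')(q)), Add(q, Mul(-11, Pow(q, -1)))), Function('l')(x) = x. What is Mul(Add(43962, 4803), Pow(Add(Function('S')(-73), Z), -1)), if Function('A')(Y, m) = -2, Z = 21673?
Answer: Rational(711969, 318553) ≈ 2.2350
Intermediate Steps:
Function('S')(q) = Add(Mul(-2, q), Mul(22, Pow(q, -1))) (Function('S')(q) = Mul(-2, Add(q, Mul(-11, Pow(q, -1)))) = Add(Mul(-2, q), Mul(22, Pow(q, -1))))
Mul(Add(43962, 4803), Pow(Add(Function('S')(-73), Z), -1)) = Mul(Add(43962, 4803), Pow(Add(Add(Mul(-2, -73), Mul(22, Pow(-73, -1))), 21673), -1)) = Mul(48765, Pow(Add(Add(146, Mul(22, Rational(-1, 73))), 21673), -1)) = Mul(48765, Pow(Add(Add(146, Rational(-22, 73)), 21673), -1)) = Mul(48765, Pow(Add(Rational(10636, 73), 21673), -1)) = Mul(48765, Pow(Rational(1592765, 73), -1)) = Mul(48765, Rational(73, 1592765)) = Rational(711969, 318553)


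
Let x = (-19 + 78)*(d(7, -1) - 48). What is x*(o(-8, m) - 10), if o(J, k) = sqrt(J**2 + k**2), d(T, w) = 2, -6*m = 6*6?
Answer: 0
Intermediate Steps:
m = -6 ≈ -6.0000
x = -2714 (x = (-19 + 78)*(2 - 48) = 59*(-46) = -2714)
x*(o(-8, m) - 10) = -2714*(sqrt((-8)**2 + (-6)**2) - 10) = -2714*(sqrt(64 + 36) - 10) = -2714*(sqrt(100) - 10) = -2714*(10 - 10) = -2714*0 = 0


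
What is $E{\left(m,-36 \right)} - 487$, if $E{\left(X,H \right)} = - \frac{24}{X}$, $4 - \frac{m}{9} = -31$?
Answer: $- \frac{51143}{105} \approx -487.08$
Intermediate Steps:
$m = 315$ ($m = 36 - -279 = 36 + 279 = 315$)
$E{\left(m,-36 \right)} - 487 = - \frac{24}{315} - 487 = \left(-24\right) \frac{1}{315} - 487 = - \frac{8}{105} - 487 = - \frac{51143}{105}$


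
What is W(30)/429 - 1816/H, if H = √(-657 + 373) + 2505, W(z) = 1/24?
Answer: -46831052371/64610581464 + 3632*I*√71/6275309 ≈ -0.72482 + 0.0048769*I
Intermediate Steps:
W(z) = 1/24
H = 2505 + 2*I*√71 (H = √(-284) + 2505 = 2*I*√71 + 2505 = 2505 + 2*I*√71 ≈ 2505.0 + 16.852*I)
W(30)/429 - 1816/H = (1/24)/429 - 1816/(2505 + 2*I*√71) = (1/24)*(1/429) - 1816/(2505 + 2*I*√71) = 1/10296 - 1816/(2505 + 2*I*√71)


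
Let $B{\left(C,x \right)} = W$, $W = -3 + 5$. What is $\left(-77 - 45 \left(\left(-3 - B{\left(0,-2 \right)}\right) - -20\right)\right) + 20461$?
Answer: $19709$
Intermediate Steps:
$W = 2$
$B{\left(C,x \right)} = 2$
$\left(-77 - 45 \left(\left(-3 - B{\left(0,-2 \right)}\right) - -20\right)\right) + 20461 = \left(-77 - 45 \left(\left(-3 - 2\right) - -20\right)\right) + 20461 = \left(-77 - 45 \left(\left(-3 - 2\right) + 20\right)\right) + 20461 = \left(-77 - 45 \left(-5 + 20\right)\right) + 20461 = \left(-77 - 675\right) + 20461 = -752 + 20461 = 19709$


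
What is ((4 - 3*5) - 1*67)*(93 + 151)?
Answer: -19032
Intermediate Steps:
((4 - 3*5) - 1*67)*(93 + 151) = ((4 - 15) - 67)*244 = (-11 - 67)*244 = -78*244 = -19032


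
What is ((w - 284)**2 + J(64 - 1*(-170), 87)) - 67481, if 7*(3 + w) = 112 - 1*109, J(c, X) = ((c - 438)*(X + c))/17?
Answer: 528719/49 ≈ 10790.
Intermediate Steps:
J(c, X) = (-438 + c)*(X + c)/17 (J(c, X) = ((-438 + c)*(X + c))*(1/17) = (-438 + c)*(X + c)/17)
w = -18/7 (w = -3 + (112 - 1*109)/7 = -3 + (112 - 109)/7 = -3 + (1/7)*3 = -3 + 3/7 = -18/7 ≈ -2.5714)
((w - 284)**2 + J(64 - 1*(-170), 87)) - 67481 = ((-18/7 - 284)**2 + (-438/17*87 - 438*(64 - 1*(-170))/17 + (64 - 1*(-170))**2/17 + (1/17)*87*(64 - 1*(-170)))) - 67481 = ((-2006/7)**2 + (-38106/17 - 438*(64 + 170)/17 + (64 + 170)**2/17 + (1/17)*87*(64 + 170))) - 67481 = (4024036/49 + (-38106/17 - 438/17*234 + (1/17)*234**2 + (1/17)*87*234)) - 67481 = (4024036/49 + (-38106/17 - 102492/17 + (1/17)*54756 + 20358/17)) - 67481 = (4024036/49 + (-38106/17 - 102492/17 + 54756/17 + 20358/17)) - 67481 = (4024036/49 - 3852) - 67481 = 3835288/49 - 67481 = 528719/49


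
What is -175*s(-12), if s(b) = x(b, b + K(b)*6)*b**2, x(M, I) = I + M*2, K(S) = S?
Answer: 2721600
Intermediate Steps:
x(M, I) = I + 2*M
s(b) = 9*b**3 (s(b) = ((b + b*6) + 2*b)*b**2 = ((b + 6*b) + 2*b)*b**2 = (7*b + 2*b)*b**2 = (9*b)*b**2 = 9*b**3)
-175*s(-12) = -1575*(-12)**3 = -1575*(-1728) = -175*(-15552) = 2721600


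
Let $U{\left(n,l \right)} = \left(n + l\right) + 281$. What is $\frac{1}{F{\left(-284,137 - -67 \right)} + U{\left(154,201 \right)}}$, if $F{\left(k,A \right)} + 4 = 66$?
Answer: $\frac{1}{698} \approx 0.0014327$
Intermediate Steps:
$F{\left(k,A \right)} = 62$ ($F{\left(k,A \right)} = -4 + 66 = 62$)
$U{\left(n,l \right)} = 281 + l + n$ ($U{\left(n,l \right)} = \left(l + n\right) + 281 = 281 + l + n$)
$\frac{1}{F{\left(-284,137 - -67 \right)} + U{\left(154,201 \right)}} = \frac{1}{62 + \left(281 + 201 + 154\right)} = \frac{1}{62 + 636} = \frac{1}{698}$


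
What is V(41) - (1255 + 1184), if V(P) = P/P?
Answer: -2438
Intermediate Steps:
V(P) = 1
V(41) - (1255 + 1184) = 1 - (1255 + 1184) = 1 - 1*2439 = 1 - 2439 = -2438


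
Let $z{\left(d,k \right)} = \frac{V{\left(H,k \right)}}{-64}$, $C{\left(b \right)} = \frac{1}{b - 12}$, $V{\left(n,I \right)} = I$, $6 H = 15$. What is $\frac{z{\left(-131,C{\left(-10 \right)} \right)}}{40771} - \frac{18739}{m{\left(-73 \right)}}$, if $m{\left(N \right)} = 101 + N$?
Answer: $- \frac{38418676383}{57405568} \approx -669.25$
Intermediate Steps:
$H = \frac{5}{2}$ ($H = \frac{1}{6} \cdot 15 = \frac{5}{2} \approx 2.5$)
$C{\left(b \right)} = \frac{1}{-12 + b}$
$z{\left(d,k \right)} = - \frac{k}{64}$ ($z{\left(d,k \right)} = \frac{k}{-64} = k \left(- \frac{1}{64}\right) = - \frac{k}{64}$)
$\frac{z{\left(-131,C{\left(-10 \right)} \right)}}{40771} - \frac{18739}{m{\left(-73 \right)}} = \frac{\left(- \frac{1}{64}\right) \frac{1}{-12 - 10}}{40771} - \frac{18739}{101 - 73} = - \frac{1}{64 \left(-22\right)} \frac{1}{40771} - \frac{18739}{28} = \left(- \frac{1}{64}\right) \left(- \frac{1}{22}\right) \frac{1}{40771} - \frac{2677}{4} = \frac{1}{1408} \cdot \frac{1}{40771} - \frac{2677}{4} = \frac{1}{57405568} - \frac{2677}{4} = - \frac{38418676383}{57405568}$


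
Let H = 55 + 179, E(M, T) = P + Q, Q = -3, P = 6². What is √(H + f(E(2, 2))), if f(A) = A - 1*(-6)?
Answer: √273 ≈ 16.523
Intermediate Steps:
P = 36
E(M, T) = 33 (E(M, T) = 36 - 3 = 33)
H = 234
f(A) = 6 + A (f(A) = A + 6 = 6 + A)
√(H + f(E(2, 2))) = √(234 + (6 + 33)) = √(234 + 39) = √273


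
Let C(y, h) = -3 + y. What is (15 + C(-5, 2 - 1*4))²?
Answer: 49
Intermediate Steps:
(15 + C(-5, 2 - 1*4))² = (15 + (-3 - 5))² = (15 - 8)² = 7² = 49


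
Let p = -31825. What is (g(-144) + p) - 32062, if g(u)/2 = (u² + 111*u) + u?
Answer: -54671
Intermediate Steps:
g(u) = 2*u² + 224*u (g(u) = 2*((u² + 111*u) + u) = 2*(u² + 112*u) = 2*u² + 224*u)
(g(-144) + p) - 32062 = (2*(-144)*(112 - 144) - 31825) - 32062 = (2*(-144)*(-32) - 31825) - 32062 = (9216 - 31825) - 32062 = -22609 - 32062 = -54671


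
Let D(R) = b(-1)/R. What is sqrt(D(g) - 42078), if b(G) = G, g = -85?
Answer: I*sqrt(304013465)/85 ≈ 205.13*I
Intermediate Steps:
D(R) = -1/R
sqrt(D(g) - 42078) = sqrt(-1/(-85) - 42078) = sqrt(-1*(-1/85) - 42078) = sqrt(1/85 - 42078) = sqrt(-3576629/85) = I*sqrt(304013465)/85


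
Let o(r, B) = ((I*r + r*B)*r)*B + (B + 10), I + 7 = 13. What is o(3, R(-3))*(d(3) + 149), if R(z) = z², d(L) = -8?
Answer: 173994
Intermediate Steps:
I = 6 (I = -7 + 13 = 6)
o(r, B) = 10 + B + B*r*(6*r + B*r) (o(r, B) = ((6*r + r*B)*r)*B + (B + 10) = ((6*r + B*r)*r)*B + (10 + B) = (r*(6*r + B*r))*B + (10 + B) = B*r*(6*r + B*r) + (10 + B) = 10 + B + B*r*(6*r + B*r))
o(3, R(-3))*(d(3) + 149) = (10 + (-3)² + ((-3)²)²*3² + 6*(-3)²*3²)*(-8 + 149) = (10 + 9 + 9²*9 + 6*9*9)*141 = (10 + 9 + 81*9 + 486)*141 = (10 + 9 + 729 + 486)*141 = 1234*141 = 173994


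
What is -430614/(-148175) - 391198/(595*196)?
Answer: -774755897/1728016850 ≈ -0.44835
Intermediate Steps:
-430614/(-148175) - 391198/(595*196) = -430614*(-1/148175) - 391198/116620 = 430614/148175 - 391198*1/116620 = 430614/148175 - 195599/58310 = -774755897/1728016850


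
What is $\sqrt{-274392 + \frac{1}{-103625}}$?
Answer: $\frac{i \sqrt{117858395299145}}{20725} \approx 523.82 i$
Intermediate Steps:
$\sqrt{-274392 + \frac{1}{-103625}} = \sqrt{-274392 - \frac{1}{103625}} = \sqrt{- \frac{28433871001}{103625}} = \frac{i \sqrt{117858395299145}}{20725}$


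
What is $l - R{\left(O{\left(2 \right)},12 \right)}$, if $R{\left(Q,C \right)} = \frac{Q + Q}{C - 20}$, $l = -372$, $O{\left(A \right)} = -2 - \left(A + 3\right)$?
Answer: $- \frac{1495}{4} \approx -373.75$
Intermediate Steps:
$O{\left(A \right)} = -5 - A$ ($O{\left(A \right)} = -2 - \left(3 + A\right) = -5 - A$)
$R{\left(Q,C \right)} = \frac{2 Q}{-20 + C}$
$l - R{\left(O{\left(2 \right)},12 \right)} = -372 - \frac{2 \left(-5 - 2\right)}{-20 + 12} = -372 - \frac{2 \left(-5 - 2\right)}{-8} = -372 - 2 \left(-7\right) \left(- \frac{1}{8}\right) = -372 - \frac{7}{4} = - \frac{1495}{4}$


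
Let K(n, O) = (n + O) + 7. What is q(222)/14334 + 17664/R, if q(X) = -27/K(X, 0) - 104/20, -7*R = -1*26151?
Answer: 29408766829/6220310970 ≈ 4.7279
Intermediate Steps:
K(n, O) = 7 + O + n (K(n, O) = (O + n) + 7 = 7 + O + n)
R = 26151/7 (R = -(-1)*26151/7 = -⅐*(-26151) = 26151/7 ≈ 3735.9)
q(X) = -26/5 - 27/(7 + X) (q(X) = -27/(7 + 0 + X) - 104/20 = -27/(7 + X) - 104*1/20 = -27/(7 + X) - 26/5 = -26/5 - 27/(7 + X))
q(222)/14334 + 17664/R = ((-317 - 26*222)/(5*(7 + 222)))/14334 + 17664/(26151/7) = ((⅕)*(-317 - 5772)/229)*(1/14334) + 17664*(7/26151) = ((⅕)*(1/229)*(-6089))*(1/14334) + 1792/379 = -6089/1145*1/14334 + 1792/379 = -6089/16412430 + 1792/379 = 29408766829/6220310970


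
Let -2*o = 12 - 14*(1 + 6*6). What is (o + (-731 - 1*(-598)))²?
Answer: 14400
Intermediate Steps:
o = 253 (o = -(12 - 14*(1 + 6*6))/2 = -(12 - 14*(1 + 36))/2 = -(12 - 14*37)/2 = -(12 - 518)/2 = -½*(-506) = 253)
(o + (-731 - 1*(-598)))² = (253 + (-731 - 1*(-598)))² = (253 + (-731 + 598))² = (253 - 133)² = 120² = 14400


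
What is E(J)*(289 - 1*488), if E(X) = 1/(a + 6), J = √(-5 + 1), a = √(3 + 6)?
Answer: -199/9 ≈ -22.111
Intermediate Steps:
a = 3 (a = √9 = 3)
J = 2*I (J = √(-4) = 2*I ≈ 2.0*I)
E(X) = ⅑ (E(X) = 1/(3 + 6) = 1/9 = ⅑)
E(J)*(289 - 1*488) = (289 - 1*488)/9 = (289 - 488)/9 = (⅑)*(-199) = -199/9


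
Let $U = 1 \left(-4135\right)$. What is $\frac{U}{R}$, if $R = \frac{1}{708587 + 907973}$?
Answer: $-6684475600$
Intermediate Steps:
$U = -4135$
$R = \frac{1}{1616560} \approx 6.186 \cdot 10^{-7}$
$\frac{U}{R} = - 4135 \frac{1}{\frac{1}{1616560}} = \left(-4135\right) 1616560 = -6684475600$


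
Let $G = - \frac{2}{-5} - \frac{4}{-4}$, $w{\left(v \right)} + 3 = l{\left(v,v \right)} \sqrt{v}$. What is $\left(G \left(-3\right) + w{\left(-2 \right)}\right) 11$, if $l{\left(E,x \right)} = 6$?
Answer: $- \frac{396}{5} + 66 i \sqrt{2} \approx -79.2 + 93.338 i$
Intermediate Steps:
$w{\left(v \right)} = -3 + 6 \sqrt{v}$
$G = \frac{7}{5}$ ($G = \left(-2\right) \left(- \frac{1}{5}\right) - -1 = \frac{2}{5} + 1 = \frac{7}{5} \approx 1.4$)
$\left(G \left(-3\right) + w{\left(-2 \right)}\right) 11 = \left(\frac{7}{5} \left(-3\right) - \left(3 - 6 \sqrt{-2}\right)\right) 11 = \left(- \frac{21}{5} - \left(3 - 6 i \sqrt{2}\right)\right) 11 = \left(- \frac{36}{5} + 6 i \sqrt{2}\right) 11 = - \frac{396}{5} + 66 i \sqrt{2}$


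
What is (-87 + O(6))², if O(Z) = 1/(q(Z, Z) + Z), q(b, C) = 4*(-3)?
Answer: 273529/36 ≈ 7598.0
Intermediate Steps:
q(b, C) = -12
O(Z) = 1/(-12 + Z)
(-87 + O(6))² = (-87 + 1/(-12 + 6))² = (-87 + 1/(-6))² = (-87 - ⅙)² = (-523/6)² = 273529/36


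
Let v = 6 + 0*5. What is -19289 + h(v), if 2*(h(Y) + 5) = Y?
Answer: -19291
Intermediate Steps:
v = 6 (v = 6 + 0 = 6)
h(Y) = -5 + Y/2
-19289 + h(v) = -19289 + (-5 + (½)*6) = -19289 + (-5 + 3) = -19289 - 2 = -19291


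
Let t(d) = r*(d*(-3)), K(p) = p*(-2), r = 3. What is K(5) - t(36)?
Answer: 314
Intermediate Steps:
K(p) = -2*p
t(d) = -9*d (t(d) = 3*(d*(-3)) = 3*(-3*d) = -9*d)
K(5) - t(36) = -2*5 - (-9)*36 = -10 - 1*(-324) = -10 + 324 = 314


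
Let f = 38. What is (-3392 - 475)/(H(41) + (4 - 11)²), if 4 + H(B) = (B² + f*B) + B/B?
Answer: -1289/1095 ≈ -1.1772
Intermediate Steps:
H(B) = -3 + B² + 38*B (H(B) = -4 + ((B² + 38*B) + B/B) = -4 + ((B² + 38*B) + 1) = -4 + (1 + B² + 38*B) = -3 + B² + 38*B)
(-3392 - 475)/(H(41) + (4 - 11)²) = (-3392 - 475)/((-3 + 41² + 38*41) + (4 - 11)²) = -3867/((-3 + 1681 + 1558) + (-7)²) = -3867/(3236 + 49) = -3867/3285 = -3867*1/3285 = -1289/1095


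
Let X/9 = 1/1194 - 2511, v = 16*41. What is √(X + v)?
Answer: I*√3475857778/398 ≈ 148.13*I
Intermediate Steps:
v = 656
X = -8994399/398 (X = 9*(1/1194 - 2511) = 9*(-2998133/1194) = -8994399/398 ≈ -22599.)
√(X + v) = √(-8994399/398 + 656) = √(-8733311/398) = I*√3475857778/398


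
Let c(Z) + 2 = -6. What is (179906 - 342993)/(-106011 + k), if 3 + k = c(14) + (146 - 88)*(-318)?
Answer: 163087/124466 ≈ 1.3103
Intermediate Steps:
c(Z) = -8 (c(Z) = -2 - 6 = -8)
k = -18455 (k = -3 + (-8 + (146 - 88)*(-318)) = -3 + (-8 + 58*(-318)) = -3 + (-8 - 18444) = -3 - 18452 = -18455)
(179906 - 342993)/(-106011 + k) = (179906 - 342993)/(-106011 - 18455) = -163087/(-124466) = -163087*(-1/124466) = 163087/124466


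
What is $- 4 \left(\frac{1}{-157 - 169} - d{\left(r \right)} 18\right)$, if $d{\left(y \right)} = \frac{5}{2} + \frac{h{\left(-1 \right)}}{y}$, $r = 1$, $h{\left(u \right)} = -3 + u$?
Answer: $- \frac{17602}{163} \approx -107.99$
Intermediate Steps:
$d{\left(y \right)} = \frac{5}{2} - \frac{4}{y}$ ($d{\left(y \right)} = \frac{5}{2} + \frac{-3 - 1}{y} = 5 \cdot \frac{1}{2} - \frac{4}{y} = \frac{5}{2} - \frac{4}{y}$)
$- 4 \left(\frac{1}{-157 - 169} - d{\left(r \right)} 18\right) = - 4 \left(\frac{1}{-157 - 169} - \left(\frac{5}{2} - \frac{4}{1}\right) 18\right) = - 4 \left(\frac{1}{-326} - \left(\frac{5}{2} - 4\right) 18\right) = - 4 \left(- \frac{1}{326} - \left(\frac{5}{2} - 4\right) 18\right) = - 4 \left(- \frac{1}{326} - \left(- \frac{3}{2}\right) 18\right) = - 4 \left(- \frac{1}{326} - -27\right) = - 4 \left(- \frac{1}{326} + 27\right) = \left(-4\right) \frac{8801}{326} = - \frac{17602}{163}$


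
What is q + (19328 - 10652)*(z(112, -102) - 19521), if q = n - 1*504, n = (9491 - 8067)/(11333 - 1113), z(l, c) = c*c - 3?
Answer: -202165968964/2555 ≈ -7.9126e+7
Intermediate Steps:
z(l, c) = -3 + c**2 (z(l, c) = c**2 - 3 = -3 + c**2)
n = 356/2555 (n = 1424/10220 = 1424*(1/10220) = 356/2555 ≈ 0.13933)
q = -1287364/2555 (q = 356/2555 - 1*504 = 356/2555 - 504 = -1287364/2555 ≈ -503.86)
q + (19328 - 10652)*(z(112, -102) - 19521) = -1287364/2555 + (19328 - 10652)*((-3 + (-102)**2) - 19521) = -1287364/2555 + 8676*((-3 + 10404) - 19521) = -1287364/2555 + 8676*(10401 - 19521) = -1287364/2555 + 8676*(-9120) = -1287364/2555 - 79125120 = -202165968964/2555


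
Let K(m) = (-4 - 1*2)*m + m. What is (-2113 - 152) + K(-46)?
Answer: -2035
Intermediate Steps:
K(m) = -5*m (K(m) = (-4 - 2)*m + m = -6*m + m = -5*m)
(-2113 - 152) + K(-46) = (-2113 - 152) - 5*(-46) = -2265 + 230 = -2035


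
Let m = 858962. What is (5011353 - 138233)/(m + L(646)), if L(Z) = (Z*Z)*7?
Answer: 2436560/1890087 ≈ 1.2891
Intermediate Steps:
L(Z) = 7*Z**2 (L(Z) = Z**2*7 = 7*Z**2)
(5011353 - 138233)/(m + L(646)) = (5011353 - 138233)/(858962 + 7*646**2) = 4873120/(858962 + 7*417316) = 4873120/(858962 + 2921212) = 4873120/3780174 = 4873120*(1/3780174) = 2436560/1890087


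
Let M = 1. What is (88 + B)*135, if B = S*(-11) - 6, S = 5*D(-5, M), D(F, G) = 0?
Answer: 11070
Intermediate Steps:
S = 0 (S = 5*0 = 0)
B = -6 (B = 0*(-11) - 6 = 0 - 6 = -6)
(88 + B)*135 = (88 - 6)*135 = 82*135 = 11070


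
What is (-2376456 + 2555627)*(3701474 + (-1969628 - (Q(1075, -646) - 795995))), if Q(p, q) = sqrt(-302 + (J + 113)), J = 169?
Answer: 452915799811 - 358342*I*sqrt(5) ≈ 4.5292e+11 - 8.0128e+5*I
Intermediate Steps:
Q(p, q) = 2*I*sqrt(5) (Q(p, q) = sqrt(-302 + (169 + 113)) = sqrt(-302 + 282) = sqrt(-20) = 2*I*sqrt(5))
(-2376456 + 2555627)*(3701474 + (-1969628 - (Q(1075, -646) - 795995))) = (-2376456 + 2555627)*(3701474 + (-1969628 - (2*I*sqrt(5) - 795995))) = 179171*(3701474 + (-1969628 - (-795995 + 2*I*sqrt(5)))) = 179171*(3701474 + (-1969628 + (795995 - 2*I*sqrt(5)))) = 179171*(3701474 + (-1173633 - 2*I*sqrt(5))) = 179171*(2527841 - 2*I*sqrt(5)) = 452915799811 - 358342*I*sqrt(5)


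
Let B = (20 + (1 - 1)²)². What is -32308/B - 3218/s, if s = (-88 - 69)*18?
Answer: -11251901/141300 ≈ -79.631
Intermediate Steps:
B = 400 (B = (20 + 0²)² = (20 + 0)² = 20² = 400)
s = -2826 (s = -157*18 = -2826)
-32308/B - 3218/s = -32308/400 - 3218/(-2826) = -32308*1/400 - 3218*(-1/2826) = -8077/100 + 1609/1413 = -11251901/141300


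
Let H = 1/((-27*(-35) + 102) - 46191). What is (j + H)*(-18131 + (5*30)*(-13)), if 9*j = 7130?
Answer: -718178470399/45144 ≈ -1.5909e+7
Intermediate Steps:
j = 7130/9 (j = (⅑)*7130 = 7130/9 ≈ 792.22)
H = -1/45144 (H = 1/((945 + 102) - 46191) = 1/(1047 - 46191) = 1/(-45144) = -1/45144 ≈ -2.2151e-5)
(j + H)*(-18131 + (5*30)*(-13)) = (7130/9 - 1/45144)*(-18131 + (5*30)*(-13)) = 35764079*(-18131 + 150*(-13))/45144 = 35764079*(-18131 - 1950)/45144 = (35764079/45144)*(-20081) = -718178470399/45144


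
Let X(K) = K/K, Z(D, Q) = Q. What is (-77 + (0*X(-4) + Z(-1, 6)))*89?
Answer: -6319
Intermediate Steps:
X(K) = 1
(-77 + (0*X(-4) + Z(-1, 6)))*89 = (-77 + (0*1 + 6))*89 = (-77 + (0 + 6))*89 = (-77 + 6)*89 = -71*89 = -6319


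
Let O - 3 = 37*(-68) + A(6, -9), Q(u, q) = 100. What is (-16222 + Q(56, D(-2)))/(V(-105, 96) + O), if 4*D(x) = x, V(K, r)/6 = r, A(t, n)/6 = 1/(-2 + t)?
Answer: 32244/3871 ≈ 8.3296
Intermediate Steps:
A(t, n) = 6/(-2 + t)
V(K, r) = 6*r
D(x) = x/4
O = -5023/2 (O = 3 + (37*(-68) + 6/(-2 + 6)) = 3 + (-2516 + 6/4) = 3 + (-2516 + 6*(¼)) = 3 + (-2516 + 3/2) = 3 - 5029/2 = -5023/2 ≈ -2511.5)
(-16222 + Q(56, D(-2)))/(V(-105, 96) + O) = (-16222 + 100)/(6*96 - 5023/2) = -16122/(576 - 5023/2) = -16122/(-3871/2) = -16122*(-2/3871) = 32244/3871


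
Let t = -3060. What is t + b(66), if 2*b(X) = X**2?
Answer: -882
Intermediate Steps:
b(X) = X**2/2
t + b(66) = -3060 + (1/2)*66**2 = -3060 + (1/2)*4356 = -3060 + 2178 = -882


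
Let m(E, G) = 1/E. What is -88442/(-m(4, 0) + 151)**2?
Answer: -1415072/363609 ≈ -3.8917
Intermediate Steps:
-88442/(-m(4, 0) + 151)**2 = -88442/(-1/4 + 151)**2 = -88442/((603/4)**2) = -88442/363609/16 = -88442*16/363609 = -1415072/363609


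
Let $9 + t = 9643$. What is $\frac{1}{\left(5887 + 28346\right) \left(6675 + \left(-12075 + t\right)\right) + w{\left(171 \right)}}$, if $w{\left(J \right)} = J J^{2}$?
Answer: $\frac{1}{149942733} \approx 6.6692 \cdot 10^{-9}$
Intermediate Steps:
$w{\left(J \right)} = J^{3}$
$t = 9634$ ($t = -9 + 9643 = 9634$)
$\frac{1}{\left(5887 + 28346\right) \left(6675 + \left(-12075 + t\right)\right) + w{\left(171 \right)}} = \frac{1}{\left(5887 + 28346\right) \left(6675 + \left(-12075 + 9634\right)\right) + 171^{3}} = \frac{1}{34233 \left(6675 - 2441\right) + 5000211} = \frac{1}{34233 \cdot 4234 + 5000211} = \frac{1}{144942522 + 5000211} = \frac{1}{149942733}$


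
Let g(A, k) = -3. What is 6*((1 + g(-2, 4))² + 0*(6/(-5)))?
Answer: 24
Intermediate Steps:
6*((1 + g(-2, 4))² + 0*(6/(-5))) = 6*((1 - 3)² + 0*(6/(-5))) = 6*((-2)² + 0*(6*(-⅕))) = 6*(4 + 0*(-6/5)) = 6*(4 + 0) = 6*4 = 24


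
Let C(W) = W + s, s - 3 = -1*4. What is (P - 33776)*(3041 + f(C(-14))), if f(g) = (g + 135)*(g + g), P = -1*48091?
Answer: 45763653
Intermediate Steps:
s = -1 (s = 3 - 1*4 = 3 - 4 = -1)
C(W) = -1 + W (C(W) = W - 1 = -1 + W)
P = -48091
f(g) = 2*g*(135 + g) (f(g) = (135 + g)*(2*g) = 2*g*(135 + g))
(P - 33776)*(3041 + f(C(-14))) = (-48091 - 33776)*(3041 + 2*(-1 - 14)*(135 + (-1 - 14))) = -81867*(3041 + 2*(-15)*(135 - 15)) = -81867*(3041 + 2*(-15)*120) = -81867*(3041 - 3600) = -81867*(-559) = 45763653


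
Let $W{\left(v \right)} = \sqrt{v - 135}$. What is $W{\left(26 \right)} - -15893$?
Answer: $15893 + i \sqrt{109} \approx 15893.0 + 10.44 i$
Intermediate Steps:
$W{\left(v \right)} = \sqrt{-135 + v}$
$W{\left(26 \right)} - -15893 = \sqrt{-135 + 26} - -15893 = \sqrt{-109} + 15893 = i \sqrt{109} + 15893 = 15893 + i \sqrt{109}$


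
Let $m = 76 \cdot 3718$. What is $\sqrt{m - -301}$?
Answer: $\sqrt{282869} \approx 531.85$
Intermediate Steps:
$m = 282568$
$\sqrt{m - -301} = \sqrt{282568 - -301} = \sqrt{282568 + \left(342 - 41\right)} = \sqrt{282568 + 301} = \sqrt{282869}$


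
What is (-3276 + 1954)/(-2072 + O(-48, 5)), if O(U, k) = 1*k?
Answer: 1322/2067 ≈ 0.63957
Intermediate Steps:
O(U, k) = k
(-3276 + 1954)/(-2072 + O(-48, 5)) = (-3276 + 1954)/(-2072 + 5) = -1322/(-2067) = -1322*(-1/2067) = 1322/2067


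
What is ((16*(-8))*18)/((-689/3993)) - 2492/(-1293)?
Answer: 11897151484/890877 ≈ 13354.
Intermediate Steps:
((16*(-8))*18)/((-689/3993)) - 2492/(-1293) = (-128*18)/((-689*1/3993)) - 2492*(-1/1293) = -2304/(-689/3993) + 2492/1293 = -2304*(-3993/689) + 2492/1293 = 9199872/689 + 2492/1293 = 11897151484/890877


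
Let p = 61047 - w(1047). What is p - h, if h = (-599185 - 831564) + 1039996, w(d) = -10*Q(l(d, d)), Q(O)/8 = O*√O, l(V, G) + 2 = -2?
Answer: 451800 - 640*I ≈ 4.518e+5 - 640.0*I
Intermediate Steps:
l(V, G) = -4 (l(V, G) = -2 - 2 = -4)
Q(O) = 8*O^(3/2) (Q(O) = 8*(O*√O) = 8*O^(3/2))
w(d) = 640*I (w(d) = -80*(-4)^(3/2) = -80*(-8*I) = -(-640)*I = 640*I)
p = 61047 - 640*I ≈ 61047.0 - 640.0*I
h = -390753 (h = -1430749 + 1039996 = -390753)
p - h = (61047 - 640*I) - 1*(-390753) = (61047 - 640*I) + 390753 = 451800 - 640*I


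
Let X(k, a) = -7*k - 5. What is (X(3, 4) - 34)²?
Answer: 3600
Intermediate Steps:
X(k, a) = -5 - 7*k
(X(3, 4) - 34)² = ((-5 - 7*3) - 34)² = ((-5 - 21) - 34)² = (-26 - 34)² = (-60)² = 3600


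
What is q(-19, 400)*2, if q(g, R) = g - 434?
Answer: -906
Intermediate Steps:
q(g, R) = -434 + g
q(-19, 400)*2 = (-434 - 19)*2 = -453*2 = -906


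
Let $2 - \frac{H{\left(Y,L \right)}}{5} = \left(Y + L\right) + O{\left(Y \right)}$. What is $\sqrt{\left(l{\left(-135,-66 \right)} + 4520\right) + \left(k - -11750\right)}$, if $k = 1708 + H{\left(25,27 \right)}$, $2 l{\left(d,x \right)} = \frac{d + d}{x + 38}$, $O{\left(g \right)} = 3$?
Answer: $\frac{\sqrt{3472693}}{14} \approx 133.11$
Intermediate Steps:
$l{\left(d,x \right)} = \frac{d}{38 + x}$ ($l{\left(d,x \right)} = \frac{\left(d + d\right) \frac{1}{x + 38}}{2} = \frac{2 d \frac{1}{38 + x}}{2} = \frac{d}{38 + x}$)
$H{\left(Y,L \right)} = -5 - 5 L - 5 Y$ ($H{\left(Y,L \right)} = 10 - 5 \left(\left(Y + L\right) + 3\right) = 10 - 5 \left(\left(L + Y\right) + 3\right) = 10 - 5 \left(3 + L + Y\right) = 10 - \left(15 + 5 L + 5 Y\right) = -5 - 5 L - 5 Y$)
$k = 1443$ ($k = 1708 - 265 = 1443$)
$\sqrt{\left(l{\left(-135,-66 \right)} + 4520\right) + \left(k - -11750\right)} = \sqrt{\left(- \frac{135}{38 - 66} + 4520\right) + \left(1443 - -11750\right)} = \sqrt{\left(- \frac{135}{-28} + 4520\right) + \left(1443 + 11750\right)} = \sqrt{\left(\left(-135\right) \left(- \frac{1}{28}\right) + 4520\right) + 13193} = \sqrt{\left(\frac{135}{28} + 4520\right) + 13193} = \sqrt{\frac{126695}{28} + 13193} = \sqrt{\frac{496099}{28}} = \frac{\sqrt{3472693}}{14}$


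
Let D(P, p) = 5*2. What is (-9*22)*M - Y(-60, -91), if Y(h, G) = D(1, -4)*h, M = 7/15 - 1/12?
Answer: 5241/10 ≈ 524.10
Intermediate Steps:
D(P, p) = 10
M = 23/60 (M = 7*(1/15) - 1*1/12 = 7/15 - 1/12 = 23/60 ≈ 0.38333)
Y(h, G) = 10*h
(-9*22)*M - Y(-60, -91) = -9*22*(23/60) - 10*(-60) = -198*23/60 - 1*(-600) = -759/10 + 600 = 5241/10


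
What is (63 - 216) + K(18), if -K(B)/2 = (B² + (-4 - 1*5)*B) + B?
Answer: -513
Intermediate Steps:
K(B) = -2*B² + 16*B (K(B) = -2*((B² + (-4 - 1*5)*B) + B) = -2*((B² + (-4 - 5)*B) + B) = -2*((B² - 9*B) + B) = -2*(B² - 8*B) = -2*B² + 16*B)
(63 - 216) + K(18) = (63 - 216) + 2*18*(8 - 1*18) = -153 + 2*18*(8 - 18) = -153 + 2*18*(-10) = -153 - 360 = -513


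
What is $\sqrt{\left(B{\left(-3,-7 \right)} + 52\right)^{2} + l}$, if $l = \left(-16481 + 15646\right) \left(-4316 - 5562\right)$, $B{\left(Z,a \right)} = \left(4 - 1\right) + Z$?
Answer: $\sqrt{8250834} \approx 2872.4$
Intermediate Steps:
$B{\left(Z,a \right)} = 3 + Z$
$l = 8248130$ ($l = \left(-835\right) \left(-9878\right) = 8248130$)
$\sqrt{\left(B{\left(-3,-7 \right)} + 52\right)^{2} + l} = \sqrt{\left(\left(3 - 3\right) + 52\right)^{2} + 8248130} = \sqrt{\left(0 + 52\right)^{2} + 8248130} = \sqrt{52^{2} + 8248130} = \sqrt{2704 + 8248130} = \sqrt{8250834}$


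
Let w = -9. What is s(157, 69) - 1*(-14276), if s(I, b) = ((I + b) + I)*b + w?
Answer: 40694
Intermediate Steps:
s(I, b) = -9 + b*(b + 2*I) (s(I, b) = ((I + b) + I)*b - 9 = (b + 2*I)*b - 9 = b*(b + 2*I) - 9 = -9 + b*(b + 2*I))
s(157, 69) - 1*(-14276) = (-9 + 69² + 2*157*69) - 1*(-14276) = (-9 + 4761 + 21666) + 14276 = 26418 + 14276 = 40694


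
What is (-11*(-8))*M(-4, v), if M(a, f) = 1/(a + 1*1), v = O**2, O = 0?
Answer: -88/3 ≈ -29.333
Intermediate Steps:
v = 0 (v = 0**2 = 0)
M(a, f) = 1/(1 + a) (M(a, f) = 1/(a + 1) = 1/(1 + a))
(-11*(-8))*M(-4, v) = (-11*(-8))/(1 - 4) = 88/(-3) = 88*(-1/3) = -88/3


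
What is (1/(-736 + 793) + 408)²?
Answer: 540888049/3249 ≈ 1.6648e+5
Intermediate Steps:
(1/(-736 + 793) + 408)² = (1/57 + 408)² = (23257/57)² = 540888049/3249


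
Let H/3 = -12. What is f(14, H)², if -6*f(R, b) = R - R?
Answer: 0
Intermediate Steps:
H = -36 (H = 3*(-12) = -36)
f(R, b) = 0 (f(R, b) = -(R - R)/6 = -⅙*0 = 0)
f(14, H)² = 0² = 0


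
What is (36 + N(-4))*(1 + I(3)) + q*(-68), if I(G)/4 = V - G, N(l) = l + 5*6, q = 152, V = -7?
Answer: -12754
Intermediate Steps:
N(l) = 30 + l (N(l) = l + 30 = 30 + l)
I(G) = -28 - 4*G (I(G) = 4*(-7 - G) = -28 - 4*G)
(36 + N(-4))*(1 + I(3)) + q*(-68) = (36 + (30 - 4))*(1 + (-28 - 4*3)) + 152*(-68) = (36 + 26)*(1 + (-28 - 12)) - 10336 = 62*(1 - 40) - 10336 = 62*(-39) - 10336 = -2418 - 10336 = -12754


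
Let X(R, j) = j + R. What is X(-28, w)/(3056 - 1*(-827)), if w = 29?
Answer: 1/3883 ≈ 0.00025753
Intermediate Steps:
X(R, j) = R + j
X(-28, w)/(3056 - 1*(-827)) = (-28 + 29)/(3056 - 1*(-827)) = 1/(3056 + 827) = 1/3883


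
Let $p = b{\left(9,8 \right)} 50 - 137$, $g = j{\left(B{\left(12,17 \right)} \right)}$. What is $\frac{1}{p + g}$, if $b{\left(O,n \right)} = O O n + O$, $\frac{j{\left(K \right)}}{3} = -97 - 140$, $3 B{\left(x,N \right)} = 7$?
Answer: $\frac{1}{32002} \approx 3.1248 \cdot 10^{-5}$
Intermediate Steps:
$B{\left(x,N \right)} = \frac{7}{3}$ ($B{\left(x,N \right)} = \frac{1}{3} \cdot 7 = \frac{7}{3}$)
$j{\left(K \right)} = -711$ ($j{\left(K \right)} = 3 \left(-97 - 140\right) = 3 \left(-237\right) = -711$)
$b{\left(O,n \right)} = O + n O^{2}$ ($b{\left(O,n \right)} = O^{2} n + O = n O^{2} + O = O + n O^{2}$)
$g = -711$
$p = 32713$ ($p = 9 \left(1 + 9 \cdot 8\right) 50 - 137 = 9 \left(1 + 72\right) 50 - 137 = 9 \cdot 73 \cdot 50 - 137 = 657 \cdot 50 - 137 = 32850 - 137 = 32713$)
$\frac{1}{p + g} = \frac{1}{32713 - 711} = \frac{1}{32002}$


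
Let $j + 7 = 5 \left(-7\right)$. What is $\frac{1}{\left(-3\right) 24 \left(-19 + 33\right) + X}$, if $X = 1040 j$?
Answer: $- \frac{1}{44688} \approx -2.2377 \cdot 10^{-5}$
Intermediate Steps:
$j = -42$ ($j = -7 + 5 \left(-7\right) = -7 - 35 = -42$)
$X = -43680$ ($X = 1040 \left(-42\right) = -43680$)
$\frac{1}{\left(-3\right) 24 \left(-19 + 33\right) + X} = \frac{1}{\left(-3\right) 24 \left(-19 + 33\right) - 43680} = \frac{1}{\left(-72\right) 14 - 43680} = \frac{1}{-1008 - 43680} = \frac{1}{-44688} = - \frac{1}{44688}$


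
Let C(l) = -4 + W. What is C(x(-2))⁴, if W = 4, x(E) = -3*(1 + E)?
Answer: 0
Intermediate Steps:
x(E) = -3 - 3*E
C(l) = 0 (C(l) = -4 + 4 = 0)
C(x(-2))⁴ = 0⁴ = 0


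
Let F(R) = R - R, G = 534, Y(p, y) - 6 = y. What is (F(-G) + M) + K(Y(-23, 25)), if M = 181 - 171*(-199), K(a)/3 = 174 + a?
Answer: 34825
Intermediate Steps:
Y(p, y) = 6 + y
K(a) = 522 + 3*a (K(a) = 3*(174 + a) = 522 + 3*a)
F(R) = 0
M = 34210 (M = 181 + 34029 = 34210)
(F(-G) + M) + K(Y(-23, 25)) = (0 + 34210) + (522 + 3*(6 + 25)) = 34210 + (522 + 3*31) = 34210 + (522 + 93) = 34210 + 615 = 34825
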